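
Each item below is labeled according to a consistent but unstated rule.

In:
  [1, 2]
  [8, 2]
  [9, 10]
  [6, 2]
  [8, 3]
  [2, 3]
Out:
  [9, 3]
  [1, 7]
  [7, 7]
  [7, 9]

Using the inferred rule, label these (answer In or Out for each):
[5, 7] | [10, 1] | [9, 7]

Comparing the two groups points to one rule — product is even.
Out: [5, 7], since 5·7 = 35.
In: [10, 1], since 10·1 = 10.
Out: [9, 7], since 9·7 = 63.

Out, In, Out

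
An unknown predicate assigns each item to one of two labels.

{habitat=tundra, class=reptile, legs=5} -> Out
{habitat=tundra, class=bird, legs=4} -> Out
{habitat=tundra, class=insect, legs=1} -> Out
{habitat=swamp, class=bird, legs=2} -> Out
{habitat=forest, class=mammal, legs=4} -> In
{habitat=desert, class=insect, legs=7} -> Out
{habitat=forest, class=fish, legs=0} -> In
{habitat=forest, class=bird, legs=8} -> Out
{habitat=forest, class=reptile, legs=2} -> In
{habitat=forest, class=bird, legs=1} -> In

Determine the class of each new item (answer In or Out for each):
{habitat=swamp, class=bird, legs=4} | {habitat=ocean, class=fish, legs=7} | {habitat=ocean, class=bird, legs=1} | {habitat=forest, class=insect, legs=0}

One predicate separates the groups cleanly: habitat is forest AND legs ≤ 4.
{habitat=swamp, class=bird, legs=4} → habitat is swamp, legs = 4 → Out. {habitat=ocean, class=fish, legs=7} → habitat is ocean, legs = 7 → Out. {habitat=ocean, class=bird, legs=1} → habitat is ocean, legs = 1 → Out. {habitat=forest, class=insect, legs=0} → habitat is forest, legs = 0 → In.

Out, Out, Out, In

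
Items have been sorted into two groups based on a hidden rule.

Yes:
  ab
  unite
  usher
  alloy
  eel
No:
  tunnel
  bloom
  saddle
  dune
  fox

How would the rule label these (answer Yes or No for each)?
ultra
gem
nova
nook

Yes, No, No, No

Every 'Yes' example satisfies: starts with a vowel. None of the 'No' examples do.
ultra → starts with 'u' → Yes. gem → starts with 'g' → No. nova → starts with 'n' → No. nook → starts with 'n' → No.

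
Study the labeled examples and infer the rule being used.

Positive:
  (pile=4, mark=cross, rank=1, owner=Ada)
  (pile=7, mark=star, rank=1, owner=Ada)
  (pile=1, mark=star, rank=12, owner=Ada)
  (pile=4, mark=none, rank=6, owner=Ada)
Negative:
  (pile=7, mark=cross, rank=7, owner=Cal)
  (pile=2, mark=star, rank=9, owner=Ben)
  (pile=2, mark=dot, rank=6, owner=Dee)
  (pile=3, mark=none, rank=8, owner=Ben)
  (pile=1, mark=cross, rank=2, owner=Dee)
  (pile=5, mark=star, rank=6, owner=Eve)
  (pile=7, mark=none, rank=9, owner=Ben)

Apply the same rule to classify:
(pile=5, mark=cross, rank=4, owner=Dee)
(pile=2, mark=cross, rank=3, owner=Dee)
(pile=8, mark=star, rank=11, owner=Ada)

Negative, Negative, Positive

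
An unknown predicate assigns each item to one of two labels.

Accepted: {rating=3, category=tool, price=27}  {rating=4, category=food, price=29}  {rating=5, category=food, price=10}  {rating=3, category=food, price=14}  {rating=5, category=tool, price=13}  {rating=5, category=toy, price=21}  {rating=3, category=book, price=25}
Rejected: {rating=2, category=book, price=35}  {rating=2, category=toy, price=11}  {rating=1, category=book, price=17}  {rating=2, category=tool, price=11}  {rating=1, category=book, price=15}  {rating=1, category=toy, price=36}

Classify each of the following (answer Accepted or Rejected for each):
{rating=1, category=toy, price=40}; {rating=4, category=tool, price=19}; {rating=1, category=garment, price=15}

Rejected, Accepted, Rejected

The distinguishing property — rating ≥ 3 — holds for all the 'Accepted' cases and none of the 'Rejected' cases.
{rating=1, category=toy, price=40} → rating = 1 → Rejected. {rating=4, category=tool, price=19} → rating = 4 → Accepted. {rating=1, category=garment, price=15} → rating = 1 → Rejected.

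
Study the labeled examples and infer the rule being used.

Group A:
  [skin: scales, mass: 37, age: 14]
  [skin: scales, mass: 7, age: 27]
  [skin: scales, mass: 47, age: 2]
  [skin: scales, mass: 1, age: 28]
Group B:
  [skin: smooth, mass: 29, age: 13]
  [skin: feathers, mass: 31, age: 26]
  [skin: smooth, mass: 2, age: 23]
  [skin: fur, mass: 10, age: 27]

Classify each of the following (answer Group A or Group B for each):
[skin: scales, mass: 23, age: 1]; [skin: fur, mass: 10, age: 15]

The classifier is using: skin is scales.
[skin: scales, mass: 23, age: 1]: skin is scales — matches, so Group A. [skin: fur, mass: 10, age: 15]: skin is fur — lacks this property, so Group B.

Group A, Group B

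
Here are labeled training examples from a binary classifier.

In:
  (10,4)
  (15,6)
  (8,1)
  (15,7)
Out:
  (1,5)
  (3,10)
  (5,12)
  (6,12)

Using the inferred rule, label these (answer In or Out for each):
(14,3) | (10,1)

Every 'In' example satisfies: first > second. None of the 'Out' examples do.
(14,3): 14 > 3, satisfies this → In.
(10,1): 10 > 1, satisfies this → In.

In, In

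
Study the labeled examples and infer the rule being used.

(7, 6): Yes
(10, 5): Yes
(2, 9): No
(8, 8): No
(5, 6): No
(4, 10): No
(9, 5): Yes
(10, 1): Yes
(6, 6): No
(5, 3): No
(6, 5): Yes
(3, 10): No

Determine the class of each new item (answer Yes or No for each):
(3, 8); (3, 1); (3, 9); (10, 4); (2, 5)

Rule: first > second AND sum ≥ 11. This holds for each 'Yes' example and fails for each 'No' one.
(3, 8): No (3 < 8, 3+8 = 11). (3, 1): No (3 > 1, 3+1 = 4). (3, 9): No (3 < 9, 3+9 = 12). (10, 4): Yes (10 > 4, 10+4 = 14). (2, 5): No (2 < 5, 2+5 = 7).

No, No, No, Yes, No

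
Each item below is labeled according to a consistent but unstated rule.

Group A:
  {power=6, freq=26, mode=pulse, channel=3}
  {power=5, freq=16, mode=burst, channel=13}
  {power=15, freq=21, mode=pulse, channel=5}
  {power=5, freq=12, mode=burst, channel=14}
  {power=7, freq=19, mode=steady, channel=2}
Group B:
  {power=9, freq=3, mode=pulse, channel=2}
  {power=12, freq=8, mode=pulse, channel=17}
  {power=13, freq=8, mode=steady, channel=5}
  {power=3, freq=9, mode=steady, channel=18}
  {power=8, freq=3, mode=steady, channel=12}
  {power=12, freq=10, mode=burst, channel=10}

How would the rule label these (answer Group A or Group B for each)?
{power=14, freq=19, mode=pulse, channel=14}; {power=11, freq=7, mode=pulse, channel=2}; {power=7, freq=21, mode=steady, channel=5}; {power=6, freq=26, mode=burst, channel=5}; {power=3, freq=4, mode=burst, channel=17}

Group A, Group B, Group A, Group A, Group B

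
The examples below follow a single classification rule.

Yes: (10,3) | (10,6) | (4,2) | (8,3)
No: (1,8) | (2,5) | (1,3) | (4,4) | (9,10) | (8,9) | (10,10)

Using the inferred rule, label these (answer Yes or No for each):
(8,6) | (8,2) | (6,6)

One predicate separates the groups cleanly: first > second.
(8,6) → 8 > 6 → Yes.
(8,2) → 8 > 2 → Yes.
(6,6) → 6 = 6 → No.

Yes, Yes, No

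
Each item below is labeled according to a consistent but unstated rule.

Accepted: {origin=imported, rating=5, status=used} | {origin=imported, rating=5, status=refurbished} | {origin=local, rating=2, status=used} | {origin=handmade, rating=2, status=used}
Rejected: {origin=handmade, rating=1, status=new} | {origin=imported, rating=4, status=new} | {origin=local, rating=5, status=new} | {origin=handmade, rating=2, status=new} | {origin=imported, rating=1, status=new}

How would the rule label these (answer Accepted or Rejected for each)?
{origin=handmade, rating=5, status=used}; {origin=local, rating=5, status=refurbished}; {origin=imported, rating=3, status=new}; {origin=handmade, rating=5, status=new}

The common property of the 'Accepted' items is: status is not new. No 'Rejected' item has it.
{origin=handmade, rating=5, status=used}: Accepted (status is used).
{origin=local, rating=5, status=refurbished}: Accepted (status is refurbished).
{origin=imported, rating=3, status=new}: Rejected (status is new).
{origin=handmade, rating=5, status=new}: Rejected (status is new).

Accepted, Accepted, Rejected, Rejected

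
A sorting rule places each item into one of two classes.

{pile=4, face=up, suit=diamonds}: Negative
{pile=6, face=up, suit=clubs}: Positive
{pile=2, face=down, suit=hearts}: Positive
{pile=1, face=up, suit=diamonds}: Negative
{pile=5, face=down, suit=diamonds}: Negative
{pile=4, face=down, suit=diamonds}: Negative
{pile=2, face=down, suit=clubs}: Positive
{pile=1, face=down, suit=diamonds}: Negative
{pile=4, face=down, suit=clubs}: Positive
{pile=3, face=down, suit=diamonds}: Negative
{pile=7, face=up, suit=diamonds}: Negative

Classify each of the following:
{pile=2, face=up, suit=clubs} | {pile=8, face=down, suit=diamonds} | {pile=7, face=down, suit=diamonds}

Positive, Negative, Negative

Every 'Positive' example satisfies: suit is not diamonds. None of the 'Negative' examples do.
{pile=2, face=up, suit=clubs} — suit is clubs, hence Positive. {pile=8, face=down, suit=diamonds} — suit is diamonds, hence Negative. {pile=7, face=down, suit=diamonds} — suit is diamonds, hence Negative.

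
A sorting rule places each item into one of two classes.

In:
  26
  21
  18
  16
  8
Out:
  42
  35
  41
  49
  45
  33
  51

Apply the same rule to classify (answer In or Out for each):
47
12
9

Out, In, In

Rule: at most 26. This holds for each 'In' example and fails for each 'Out' one.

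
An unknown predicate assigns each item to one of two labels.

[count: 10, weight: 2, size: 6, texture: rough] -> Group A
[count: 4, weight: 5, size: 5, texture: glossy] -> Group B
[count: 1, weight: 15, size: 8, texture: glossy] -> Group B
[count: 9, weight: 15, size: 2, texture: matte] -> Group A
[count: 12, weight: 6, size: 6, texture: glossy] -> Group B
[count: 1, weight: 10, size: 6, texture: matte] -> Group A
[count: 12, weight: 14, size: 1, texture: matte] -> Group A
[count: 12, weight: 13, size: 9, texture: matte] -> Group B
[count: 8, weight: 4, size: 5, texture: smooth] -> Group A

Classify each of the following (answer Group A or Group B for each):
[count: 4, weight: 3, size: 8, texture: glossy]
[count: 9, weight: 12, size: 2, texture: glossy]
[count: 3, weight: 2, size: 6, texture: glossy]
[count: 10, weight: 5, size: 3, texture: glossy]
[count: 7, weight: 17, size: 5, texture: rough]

Group B, Group B, Group B, Group B, Group A

The simplest hypothesis consistent with all the labels is: texture is not glossy AND size ≤ 6.
[count: 4, weight: 3, size: 8, texture: glossy] — texture is glossy, size = 8, hence Group B.
[count: 9, weight: 12, size: 2, texture: glossy] — texture is glossy, size = 2, hence Group B.
[count: 3, weight: 2, size: 6, texture: glossy] — texture is glossy, size = 6, hence Group B.
[count: 10, weight: 5, size: 3, texture: glossy] — texture is glossy, size = 3, hence Group B.
[count: 7, weight: 17, size: 5, texture: rough] — texture is rough, size = 5, hence Group A.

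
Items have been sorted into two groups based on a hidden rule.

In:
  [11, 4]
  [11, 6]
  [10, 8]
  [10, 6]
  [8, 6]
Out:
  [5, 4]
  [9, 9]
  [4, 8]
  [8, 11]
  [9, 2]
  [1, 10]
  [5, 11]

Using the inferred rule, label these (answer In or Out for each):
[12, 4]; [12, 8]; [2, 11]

The pattern is that an item is 'In' exactly when: first > second AND sum ≥ 12.
[12, 4]: In (12 > 4, 12+4 = 16). [12, 8]: In (12 > 8, 12+8 = 20). [2, 11]: Out (2 < 11, 2+11 = 13).

In, In, Out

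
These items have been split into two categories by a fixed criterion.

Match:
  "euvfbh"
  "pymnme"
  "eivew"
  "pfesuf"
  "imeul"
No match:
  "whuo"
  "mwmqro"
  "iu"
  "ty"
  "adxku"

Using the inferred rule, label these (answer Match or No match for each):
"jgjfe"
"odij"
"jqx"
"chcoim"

Match, No match, No match, No match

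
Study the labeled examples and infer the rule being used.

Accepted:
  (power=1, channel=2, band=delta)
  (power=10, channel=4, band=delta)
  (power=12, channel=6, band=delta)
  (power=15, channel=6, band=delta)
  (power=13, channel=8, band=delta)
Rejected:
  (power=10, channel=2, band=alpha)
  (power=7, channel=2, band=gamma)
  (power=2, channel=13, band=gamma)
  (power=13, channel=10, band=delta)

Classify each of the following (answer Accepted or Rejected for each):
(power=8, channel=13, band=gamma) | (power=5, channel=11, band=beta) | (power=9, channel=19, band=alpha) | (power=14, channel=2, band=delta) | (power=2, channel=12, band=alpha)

Rejected, Rejected, Rejected, Accepted, Rejected

The common property of the 'Accepted' items is: band is delta AND channel ≤ 8. No 'Rejected' item has it.
Rejected: (power=8, channel=13, band=gamma), since band is gamma, channel = 13. Rejected: (power=5, channel=11, band=beta), since band is beta, channel = 11. Rejected: (power=9, channel=19, band=alpha), since band is alpha, channel = 19. Accepted: (power=14, channel=2, band=delta), since band is delta, channel = 2. Rejected: (power=2, channel=12, band=alpha), since band is alpha, channel = 12.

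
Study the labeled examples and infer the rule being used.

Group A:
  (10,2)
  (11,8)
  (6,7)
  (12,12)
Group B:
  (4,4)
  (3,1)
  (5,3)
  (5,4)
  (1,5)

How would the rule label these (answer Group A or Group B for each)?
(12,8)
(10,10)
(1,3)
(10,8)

The classifier is using: sum ≥ 12.
(12,8): 12+8 = 20 — fits, so Group A.
(10,10): 10+10 = 20 — fits, so Group A.
(1,3): 1+3 = 4 — does not fit, so Group B.
(10,8): 10+8 = 18 — fits, so Group A.

Group A, Group A, Group B, Group A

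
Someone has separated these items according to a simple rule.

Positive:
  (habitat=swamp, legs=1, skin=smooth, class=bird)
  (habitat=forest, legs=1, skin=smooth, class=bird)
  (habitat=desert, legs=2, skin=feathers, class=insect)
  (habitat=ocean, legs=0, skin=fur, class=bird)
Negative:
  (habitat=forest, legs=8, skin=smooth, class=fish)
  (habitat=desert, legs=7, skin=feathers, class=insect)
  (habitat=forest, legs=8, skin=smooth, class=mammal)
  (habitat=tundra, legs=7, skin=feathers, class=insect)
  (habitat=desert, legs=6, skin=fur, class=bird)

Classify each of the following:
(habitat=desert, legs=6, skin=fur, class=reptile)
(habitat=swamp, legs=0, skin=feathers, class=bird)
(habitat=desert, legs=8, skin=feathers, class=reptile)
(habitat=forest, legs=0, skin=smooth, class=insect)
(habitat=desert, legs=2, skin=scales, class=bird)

One predicate separates the groups cleanly: legs ≤ 2.
(habitat=desert, legs=6, skin=fur, class=reptile): Negative (legs = 6). (habitat=swamp, legs=0, skin=feathers, class=bird): Positive (legs = 0). (habitat=desert, legs=8, skin=feathers, class=reptile): Negative (legs = 8). (habitat=forest, legs=0, skin=smooth, class=insect): Positive (legs = 0). (habitat=desert, legs=2, skin=scales, class=bird): Positive (legs = 2).

Negative, Positive, Negative, Positive, Positive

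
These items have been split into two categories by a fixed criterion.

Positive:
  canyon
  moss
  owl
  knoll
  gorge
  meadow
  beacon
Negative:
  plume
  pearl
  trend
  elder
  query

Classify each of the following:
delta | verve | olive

Negative, Negative, Positive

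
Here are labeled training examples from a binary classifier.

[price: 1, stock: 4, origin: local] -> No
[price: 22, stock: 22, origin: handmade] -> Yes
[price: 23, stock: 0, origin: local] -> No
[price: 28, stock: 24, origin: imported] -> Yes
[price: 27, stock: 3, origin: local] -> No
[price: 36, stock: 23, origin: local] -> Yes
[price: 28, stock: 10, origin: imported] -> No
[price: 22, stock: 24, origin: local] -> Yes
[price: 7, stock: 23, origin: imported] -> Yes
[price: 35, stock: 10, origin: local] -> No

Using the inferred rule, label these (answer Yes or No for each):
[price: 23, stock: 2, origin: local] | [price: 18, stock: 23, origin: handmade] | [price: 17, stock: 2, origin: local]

No, Yes, No

'Yes' ⟺ stock ≥ 22.
[price: 23, stock: 2, origin: local]: No (stock = 2).
[price: 18, stock: 23, origin: handmade]: Yes (stock = 23).
[price: 17, stock: 2, origin: local]: No (stock = 2).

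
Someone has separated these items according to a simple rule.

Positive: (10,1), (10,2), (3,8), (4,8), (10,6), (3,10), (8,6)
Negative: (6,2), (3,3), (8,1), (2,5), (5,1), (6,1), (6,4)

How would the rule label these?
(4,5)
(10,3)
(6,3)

The pattern is that an item is 'Positive' exactly when: sum ≥ 11.

Negative, Positive, Negative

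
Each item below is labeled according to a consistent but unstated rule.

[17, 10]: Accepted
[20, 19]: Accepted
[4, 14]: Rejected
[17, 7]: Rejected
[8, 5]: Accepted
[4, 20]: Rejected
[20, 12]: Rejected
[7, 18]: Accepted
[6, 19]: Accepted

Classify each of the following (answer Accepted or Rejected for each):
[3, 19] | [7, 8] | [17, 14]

Rejected, Accepted, Accepted

One predicate separates the groups cleanly: sum is odd.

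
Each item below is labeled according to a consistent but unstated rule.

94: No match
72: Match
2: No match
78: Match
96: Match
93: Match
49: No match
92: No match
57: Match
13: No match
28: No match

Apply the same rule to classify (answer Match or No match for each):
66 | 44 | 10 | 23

All 'Match' examples share one property — multiple of 3 — and every 'No match' example lacks it.
66 → 66 = 3·22 → Match.
44 → 44 = 3·14 + 2 → No match.
10 → 10 = 3·3 + 1 → No match.
23 → 23 = 3·7 + 2 → No match.

Match, No match, No match, No match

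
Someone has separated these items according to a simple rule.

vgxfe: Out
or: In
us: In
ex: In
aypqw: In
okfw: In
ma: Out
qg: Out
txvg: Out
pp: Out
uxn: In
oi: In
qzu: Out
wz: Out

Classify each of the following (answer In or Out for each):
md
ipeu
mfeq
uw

Out, In, Out, In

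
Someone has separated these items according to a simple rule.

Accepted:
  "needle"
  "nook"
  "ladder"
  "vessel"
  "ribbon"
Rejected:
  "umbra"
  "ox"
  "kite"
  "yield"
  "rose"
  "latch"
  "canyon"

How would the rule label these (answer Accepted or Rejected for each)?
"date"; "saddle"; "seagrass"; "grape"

Every 'Accepted' example satisfies: has a double letter. None of the 'Rejected' examples do.
"date" — no doubled letter, hence Rejected.
"saddle" — 'dd' doubled, hence Accepted.
"seagrass" — 'ss' doubled, hence Accepted.
"grape" — no doubled letter, hence Rejected.

Rejected, Accepted, Accepted, Rejected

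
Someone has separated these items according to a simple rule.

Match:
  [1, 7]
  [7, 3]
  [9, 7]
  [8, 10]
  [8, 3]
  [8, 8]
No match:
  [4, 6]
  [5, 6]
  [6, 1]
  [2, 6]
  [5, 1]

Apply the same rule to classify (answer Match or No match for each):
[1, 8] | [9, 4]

Match, Match

The simplest hypothesis consistent with all the labels is: max ≥ 7.
[1, 8] — max 8, hence Match.
[9, 4] — max 9, hence Match.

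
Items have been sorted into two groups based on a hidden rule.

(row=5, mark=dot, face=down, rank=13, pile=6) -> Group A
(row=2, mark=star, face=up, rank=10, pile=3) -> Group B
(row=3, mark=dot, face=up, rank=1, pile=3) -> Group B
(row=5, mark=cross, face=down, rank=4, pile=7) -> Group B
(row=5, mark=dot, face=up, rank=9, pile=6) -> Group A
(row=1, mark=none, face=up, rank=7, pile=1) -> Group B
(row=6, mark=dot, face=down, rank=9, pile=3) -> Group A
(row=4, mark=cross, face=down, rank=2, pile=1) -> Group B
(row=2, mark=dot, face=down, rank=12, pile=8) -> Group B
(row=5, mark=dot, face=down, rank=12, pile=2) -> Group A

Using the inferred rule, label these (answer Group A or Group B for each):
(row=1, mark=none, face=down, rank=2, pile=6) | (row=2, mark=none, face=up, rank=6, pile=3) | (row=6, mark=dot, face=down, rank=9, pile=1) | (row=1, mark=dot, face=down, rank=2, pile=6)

The simplest hypothesis consistent with all the labels is: mark is dot AND row ≥ 4.
Group B: (row=1, mark=none, face=down, rank=2, pile=6), since mark is none, row = 1. Group B: (row=2, mark=none, face=up, rank=6, pile=3), since mark is none, row = 2. Group A: (row=6, mark=dot, face=down, rank=9, pile=1), since mark is dot, row = 6. Group B: (row=1, mark=dot, face=down, rank=2, pile=6), since mark is dot, row = 1.

Group B, Group B, Group A, Group B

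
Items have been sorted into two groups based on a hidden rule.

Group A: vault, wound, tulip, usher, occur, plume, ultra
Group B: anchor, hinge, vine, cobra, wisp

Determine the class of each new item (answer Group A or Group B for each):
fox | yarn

Group B, Group B

The simplest hypothesis consistent with all the labels is: contains 'u'.
Group B: fox, since no 'u'. Group B: yarn, since no 'u'.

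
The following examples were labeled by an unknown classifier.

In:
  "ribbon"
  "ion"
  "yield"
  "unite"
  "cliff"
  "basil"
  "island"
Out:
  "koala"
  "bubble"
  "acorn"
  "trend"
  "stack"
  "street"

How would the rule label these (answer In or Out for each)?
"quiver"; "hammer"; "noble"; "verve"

The simplest hypothesis consistent with all the labels is: contains 'i'.

In, Out, Out, Out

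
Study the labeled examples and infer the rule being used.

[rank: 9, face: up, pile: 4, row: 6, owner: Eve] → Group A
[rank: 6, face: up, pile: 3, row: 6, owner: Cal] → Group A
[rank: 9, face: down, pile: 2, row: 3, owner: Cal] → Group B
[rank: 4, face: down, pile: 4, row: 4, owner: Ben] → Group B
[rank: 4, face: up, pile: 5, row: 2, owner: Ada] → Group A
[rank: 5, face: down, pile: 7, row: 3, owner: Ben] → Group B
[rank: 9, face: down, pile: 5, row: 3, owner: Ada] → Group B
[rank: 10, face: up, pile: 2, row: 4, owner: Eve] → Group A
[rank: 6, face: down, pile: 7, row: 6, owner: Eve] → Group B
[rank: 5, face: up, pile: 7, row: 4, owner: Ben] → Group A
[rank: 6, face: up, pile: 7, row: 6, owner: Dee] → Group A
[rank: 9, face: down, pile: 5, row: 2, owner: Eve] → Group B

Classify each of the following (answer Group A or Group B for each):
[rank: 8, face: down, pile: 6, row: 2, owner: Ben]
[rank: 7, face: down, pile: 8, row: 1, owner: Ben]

Group B, Group B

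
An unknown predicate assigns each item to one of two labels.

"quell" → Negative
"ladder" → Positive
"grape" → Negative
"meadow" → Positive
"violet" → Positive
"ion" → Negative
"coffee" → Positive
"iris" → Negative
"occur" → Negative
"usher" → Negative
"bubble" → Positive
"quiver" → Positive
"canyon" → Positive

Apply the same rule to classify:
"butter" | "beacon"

The classifier is using: length 6.

Positive, Positive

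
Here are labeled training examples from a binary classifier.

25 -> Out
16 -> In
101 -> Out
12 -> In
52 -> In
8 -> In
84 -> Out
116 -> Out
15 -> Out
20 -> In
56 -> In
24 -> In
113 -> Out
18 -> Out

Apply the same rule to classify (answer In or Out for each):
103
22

The common property of the 'In' items is: multiple of 4 AND at most 56. No 'Out' item has it.
Out: 103, since 103 = 4·25 + 3, 103 > 56. Out: 22, since 22 = 4·5 + 2, 22 ≤ 56.

Out, Out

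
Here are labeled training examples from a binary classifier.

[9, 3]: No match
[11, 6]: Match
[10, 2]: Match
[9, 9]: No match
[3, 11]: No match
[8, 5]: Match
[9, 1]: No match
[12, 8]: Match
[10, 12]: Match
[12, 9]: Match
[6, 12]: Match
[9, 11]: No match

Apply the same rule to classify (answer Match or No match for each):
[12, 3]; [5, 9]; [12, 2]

Every 'Match' example satisfies: product is even. None of the 'No match' examples do.
[12, 3]: 12·3 = 36, satisfies this → Match. [5, 9]: 5·9 = 45, lacks this property → No match. [12, 2]: 12·2 = 24, satisfies this → Match.

Match, No match, Match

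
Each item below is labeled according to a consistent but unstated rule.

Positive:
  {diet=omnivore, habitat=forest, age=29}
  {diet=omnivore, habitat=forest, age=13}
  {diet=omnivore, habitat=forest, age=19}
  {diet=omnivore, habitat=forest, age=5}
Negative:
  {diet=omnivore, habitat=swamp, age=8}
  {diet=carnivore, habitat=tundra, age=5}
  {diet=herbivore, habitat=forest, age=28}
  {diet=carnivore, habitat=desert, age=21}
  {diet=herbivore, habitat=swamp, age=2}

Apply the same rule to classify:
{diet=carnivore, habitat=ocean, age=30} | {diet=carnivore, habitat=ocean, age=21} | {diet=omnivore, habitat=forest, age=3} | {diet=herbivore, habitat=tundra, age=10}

All 'Positive' examples share one property — diet is omnivore AND habitat is forest — and every 'Negative' example lacks it.
{diet=carnivore, habitat=ocean, age=30}: Negative (diet is carnivore, habitat is ocean). {diet=carnivore, habitat=ocean, age=21}: Negative (diet is carnivore, habitat is ocean). {diet=omnivore, habitat=forest, age=3}: Positive (diet is omnivore, habitat is forest). {diet=herbivore, habitat=tundra, age=10}: Negative (diet is herbivore, habitat is tundra).

Negative, Negative, Positive, Negative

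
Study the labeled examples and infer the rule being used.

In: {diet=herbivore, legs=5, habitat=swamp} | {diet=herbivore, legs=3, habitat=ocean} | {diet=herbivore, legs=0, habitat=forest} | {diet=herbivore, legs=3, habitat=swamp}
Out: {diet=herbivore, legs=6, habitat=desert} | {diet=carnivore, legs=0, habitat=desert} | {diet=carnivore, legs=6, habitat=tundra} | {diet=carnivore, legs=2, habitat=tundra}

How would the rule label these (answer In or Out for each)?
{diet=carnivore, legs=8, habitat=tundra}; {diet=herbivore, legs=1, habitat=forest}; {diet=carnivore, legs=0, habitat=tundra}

Every 'In' example satisfies: diet is herbivore AND legs ≤ 5. None of the 'Out' examples do.
{diet=carnivore, legs=8, habitat=tundra}: diet is carnivore, legs = 8 — doesn't qualify, so Out. {diet=herbivore, legs=1, habitat=forest}: diet is herbivore, legs = 1 — matches, so In. {diet=carnivore, legs=0, habitat=tundra}: diet is carnivore, legs = 0 — doesn't qualify, so Out.

Out, In, Out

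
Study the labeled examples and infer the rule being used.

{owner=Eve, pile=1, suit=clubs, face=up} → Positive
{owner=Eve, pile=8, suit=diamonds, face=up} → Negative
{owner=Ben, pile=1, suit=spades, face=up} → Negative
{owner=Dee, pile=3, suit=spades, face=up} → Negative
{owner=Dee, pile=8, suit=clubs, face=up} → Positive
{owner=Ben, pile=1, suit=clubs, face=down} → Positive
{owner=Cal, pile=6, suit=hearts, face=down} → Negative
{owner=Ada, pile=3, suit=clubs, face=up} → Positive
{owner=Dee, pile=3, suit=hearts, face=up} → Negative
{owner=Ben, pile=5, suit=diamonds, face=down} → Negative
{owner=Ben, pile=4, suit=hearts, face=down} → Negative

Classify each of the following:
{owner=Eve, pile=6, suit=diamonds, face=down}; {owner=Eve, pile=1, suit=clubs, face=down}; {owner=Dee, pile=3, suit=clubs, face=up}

Negative, Positive, Positive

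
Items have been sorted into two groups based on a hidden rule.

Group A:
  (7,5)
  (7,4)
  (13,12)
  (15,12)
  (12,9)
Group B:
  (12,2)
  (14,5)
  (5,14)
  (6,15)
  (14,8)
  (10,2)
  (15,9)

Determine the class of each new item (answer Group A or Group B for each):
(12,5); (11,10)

Group B, Group A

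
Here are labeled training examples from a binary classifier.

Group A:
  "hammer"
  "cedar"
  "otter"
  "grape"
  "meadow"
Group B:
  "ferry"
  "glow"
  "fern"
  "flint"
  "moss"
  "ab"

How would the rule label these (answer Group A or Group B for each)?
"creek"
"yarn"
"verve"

The rule appears to be: has ≥ 2 vowels.

Group A, Group B, Group A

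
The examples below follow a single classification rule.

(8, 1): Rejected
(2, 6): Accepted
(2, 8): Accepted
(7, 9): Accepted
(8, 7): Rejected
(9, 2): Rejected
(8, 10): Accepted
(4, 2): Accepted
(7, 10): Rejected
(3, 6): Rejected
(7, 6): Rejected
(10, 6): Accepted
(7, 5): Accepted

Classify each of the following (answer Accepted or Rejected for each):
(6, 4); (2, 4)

Accepted, Accepted

Every 'Accepted' example satisfies: sum is even. None of the 'Rejected' examples do.
Accepted: (6, 4), since 6+4 = 10.
Accepted: (2, 4), since 2+4 = 6.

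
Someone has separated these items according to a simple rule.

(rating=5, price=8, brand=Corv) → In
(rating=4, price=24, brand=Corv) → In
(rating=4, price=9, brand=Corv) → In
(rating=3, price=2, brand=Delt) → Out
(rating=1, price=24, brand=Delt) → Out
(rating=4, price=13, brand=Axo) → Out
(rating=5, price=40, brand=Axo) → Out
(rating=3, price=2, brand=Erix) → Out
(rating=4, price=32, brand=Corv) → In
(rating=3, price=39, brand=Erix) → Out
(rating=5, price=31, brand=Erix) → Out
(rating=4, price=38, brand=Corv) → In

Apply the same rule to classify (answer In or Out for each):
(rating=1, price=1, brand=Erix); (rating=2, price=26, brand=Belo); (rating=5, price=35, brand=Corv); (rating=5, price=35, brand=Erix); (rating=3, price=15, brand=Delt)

Out, Out, In, Out, Out

'In' ⟺ brand is Corv.
(rating=1, price=1, brand=Erix): brand is Erix — does not pass, so Out. (rating=2, price=26, brand=Belo): brand is Belo — does not pass, so Out. (rating=5, price=35, brand=Corv): brand is Corv — qualifies, so In. (rating=5, price=35, brand=Erix): brand is Erix — does not pass, so Out. (rating=3, price=15, brand=Delt): brand is Delt — does not pass, so Out.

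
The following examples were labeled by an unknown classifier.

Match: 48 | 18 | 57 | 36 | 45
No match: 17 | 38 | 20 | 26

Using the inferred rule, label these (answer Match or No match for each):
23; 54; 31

Checking candidate rules against both groups, what survives is: multiple of 3.

No match, Match, No match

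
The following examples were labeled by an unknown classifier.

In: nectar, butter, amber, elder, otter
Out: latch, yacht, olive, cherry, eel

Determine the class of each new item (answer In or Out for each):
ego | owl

Out, Out

The classifier is using: ends with 'r'.
ego: ends with 'o' — does not satisfy this, so Out. owl: ends with 'l' — does not satisfy this, so Out.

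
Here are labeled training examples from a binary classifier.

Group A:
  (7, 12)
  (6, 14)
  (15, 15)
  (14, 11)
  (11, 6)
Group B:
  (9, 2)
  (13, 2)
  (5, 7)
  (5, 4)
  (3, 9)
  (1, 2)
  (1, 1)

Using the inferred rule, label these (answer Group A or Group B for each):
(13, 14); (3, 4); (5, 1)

A rule that fits every label: sum ≥ 17 — true of each 'Group A' example, false of each 'Group B' one.

Group A, Group B, Group B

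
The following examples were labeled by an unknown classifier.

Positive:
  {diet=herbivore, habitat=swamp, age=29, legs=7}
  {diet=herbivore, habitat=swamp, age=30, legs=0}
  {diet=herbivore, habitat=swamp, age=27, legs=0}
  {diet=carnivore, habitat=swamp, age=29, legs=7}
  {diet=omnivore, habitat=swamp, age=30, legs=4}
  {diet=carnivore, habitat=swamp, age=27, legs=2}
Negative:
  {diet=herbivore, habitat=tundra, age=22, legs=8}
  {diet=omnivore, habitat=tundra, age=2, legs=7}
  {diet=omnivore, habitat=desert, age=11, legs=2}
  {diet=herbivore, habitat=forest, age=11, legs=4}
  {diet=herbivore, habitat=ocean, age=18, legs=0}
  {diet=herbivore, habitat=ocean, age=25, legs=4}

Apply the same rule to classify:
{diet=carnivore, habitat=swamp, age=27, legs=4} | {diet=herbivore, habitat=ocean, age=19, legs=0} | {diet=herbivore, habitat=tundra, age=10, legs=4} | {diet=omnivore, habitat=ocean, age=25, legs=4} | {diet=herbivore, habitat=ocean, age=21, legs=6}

Positive, Negative, Negative, Negative, Negative

The classifier is using: habitat is swamp.
{diet=carnivore, habitat=swamp, age=27, legs=4}: habitat is swamp, meets the rule → Positive. {diet=herbivore, habitat=ocean, age=19, legs=0}: habitat is ocean, fails this test → Negative. {diet=herbivore, habitat=tundra, age=10, legs=4}: habitat is tundra, fails this test → Negative. {diet=omnivore, habitat=ocean, age=25, legs=4}: habitat is ocean, fails this test → Negative. {diet=herbivore, habitat=ocean, age=21, legs=6}: habitat is ocean, fails this test → Negative.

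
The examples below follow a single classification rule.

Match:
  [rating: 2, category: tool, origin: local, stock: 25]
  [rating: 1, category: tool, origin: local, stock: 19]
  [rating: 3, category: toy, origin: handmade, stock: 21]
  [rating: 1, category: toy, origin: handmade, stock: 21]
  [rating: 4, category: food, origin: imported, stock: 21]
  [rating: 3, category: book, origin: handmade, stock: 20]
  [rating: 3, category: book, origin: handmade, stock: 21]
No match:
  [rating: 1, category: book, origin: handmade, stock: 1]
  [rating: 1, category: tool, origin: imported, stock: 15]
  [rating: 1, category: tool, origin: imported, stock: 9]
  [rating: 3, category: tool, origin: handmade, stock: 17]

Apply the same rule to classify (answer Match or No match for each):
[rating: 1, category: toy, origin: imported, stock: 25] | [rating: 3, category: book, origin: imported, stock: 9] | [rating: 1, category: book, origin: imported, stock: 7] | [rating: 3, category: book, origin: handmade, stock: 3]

Match, No match, No match, No match

One predicate separates the groups cleanly: stock ≥ 19.
Match: [rating: 1, category: toy, origin: imported, stock: 25], since stock = 25. No match: [rating: 3, category: book, origin: imported, stock: 9], since stock = 9. No match: [rating: 1, category: book, origin: imported, stock: 7], since stock = 7. No match: [rating: 3, category: book, origin: handmade, stock: 3], since stock = 3.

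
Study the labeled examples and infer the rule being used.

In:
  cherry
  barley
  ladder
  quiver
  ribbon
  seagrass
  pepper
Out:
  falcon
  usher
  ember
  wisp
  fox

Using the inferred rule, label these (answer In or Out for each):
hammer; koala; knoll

Every 'In' example satisfies: even length AND contains 'r'. None of the 'Out' examples do.
hammer: length 6, has 'r', meets the rule → In.
koala: length 5, no 'r', fails this test → Out.
knoll: length 5, no 'r', fails this test → Out.

In, Out, Out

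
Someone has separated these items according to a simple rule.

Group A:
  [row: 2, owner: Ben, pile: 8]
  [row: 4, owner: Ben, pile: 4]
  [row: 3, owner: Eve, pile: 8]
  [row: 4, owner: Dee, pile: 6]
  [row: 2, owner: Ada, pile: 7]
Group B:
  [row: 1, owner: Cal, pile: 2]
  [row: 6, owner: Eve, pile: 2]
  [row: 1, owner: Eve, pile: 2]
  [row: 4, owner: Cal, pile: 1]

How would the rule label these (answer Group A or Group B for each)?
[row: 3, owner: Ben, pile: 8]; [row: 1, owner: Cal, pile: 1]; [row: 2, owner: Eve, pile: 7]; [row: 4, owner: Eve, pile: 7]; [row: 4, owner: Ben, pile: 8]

The pattern is that an item is 'Group A' exactly when: pile ≥ 4.
Group A: [row: 3, owner: Ben, pile: 8], since pile = 8. Group B: [row: 1, owner: Cal, pile: 1], since pile = 1. Group A: [row: 2, owner: Eve, pile: 7], since pile = 7. Group A: [row: 4, owner: Eve, pile: 7], since pile = 7. Group A: [row: 4, owner: Ben, pile: 8], since pile = 8.

Group A, Group B, Group A, Group A, Group A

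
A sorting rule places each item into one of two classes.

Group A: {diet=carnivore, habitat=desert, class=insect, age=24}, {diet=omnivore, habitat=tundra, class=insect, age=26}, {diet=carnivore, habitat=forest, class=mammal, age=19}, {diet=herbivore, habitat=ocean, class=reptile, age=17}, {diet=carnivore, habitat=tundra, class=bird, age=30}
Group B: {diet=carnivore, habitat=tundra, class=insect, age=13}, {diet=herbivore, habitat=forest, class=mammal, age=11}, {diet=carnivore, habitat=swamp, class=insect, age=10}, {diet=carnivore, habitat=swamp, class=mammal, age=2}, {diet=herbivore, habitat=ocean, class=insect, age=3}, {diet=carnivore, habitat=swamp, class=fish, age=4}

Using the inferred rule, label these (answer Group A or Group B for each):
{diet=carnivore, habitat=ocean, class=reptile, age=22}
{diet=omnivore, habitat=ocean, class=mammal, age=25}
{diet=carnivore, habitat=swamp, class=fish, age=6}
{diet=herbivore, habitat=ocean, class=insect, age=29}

Group A, Group A, Group B, Group A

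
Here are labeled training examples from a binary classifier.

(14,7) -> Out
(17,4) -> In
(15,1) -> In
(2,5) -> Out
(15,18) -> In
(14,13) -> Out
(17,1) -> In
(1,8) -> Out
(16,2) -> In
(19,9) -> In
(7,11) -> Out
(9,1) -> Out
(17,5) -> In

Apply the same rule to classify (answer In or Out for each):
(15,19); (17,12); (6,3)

Every 'In' example satisfies: first ≥ 15. None of the 'Out' examples do.
(15,19): In (first 15).
(17,12): In (first 17).
(6,3): Out (first 6).

In, In, Out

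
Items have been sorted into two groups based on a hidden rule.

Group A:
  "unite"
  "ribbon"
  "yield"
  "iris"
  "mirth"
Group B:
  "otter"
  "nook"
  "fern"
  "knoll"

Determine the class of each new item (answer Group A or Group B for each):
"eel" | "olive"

Group B, Group A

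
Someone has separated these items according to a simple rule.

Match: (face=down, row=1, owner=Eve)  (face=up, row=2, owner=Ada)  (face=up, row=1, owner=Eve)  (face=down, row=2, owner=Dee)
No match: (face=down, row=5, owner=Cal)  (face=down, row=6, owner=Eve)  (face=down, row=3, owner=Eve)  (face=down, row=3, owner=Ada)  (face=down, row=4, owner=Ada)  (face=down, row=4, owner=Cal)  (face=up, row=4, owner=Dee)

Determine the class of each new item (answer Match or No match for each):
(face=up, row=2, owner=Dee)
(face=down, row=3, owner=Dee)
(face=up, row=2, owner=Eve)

Match, No match, Match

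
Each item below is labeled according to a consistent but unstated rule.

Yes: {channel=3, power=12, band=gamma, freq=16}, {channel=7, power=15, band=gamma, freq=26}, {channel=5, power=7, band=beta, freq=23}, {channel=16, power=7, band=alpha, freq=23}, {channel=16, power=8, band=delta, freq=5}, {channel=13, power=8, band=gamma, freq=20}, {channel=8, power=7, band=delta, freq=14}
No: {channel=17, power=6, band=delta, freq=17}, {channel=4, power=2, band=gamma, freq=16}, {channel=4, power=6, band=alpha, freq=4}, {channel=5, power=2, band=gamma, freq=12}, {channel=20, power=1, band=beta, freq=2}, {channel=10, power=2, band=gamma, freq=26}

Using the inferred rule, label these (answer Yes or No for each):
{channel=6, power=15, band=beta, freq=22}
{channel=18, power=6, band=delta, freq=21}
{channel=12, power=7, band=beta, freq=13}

Yes, No, Yes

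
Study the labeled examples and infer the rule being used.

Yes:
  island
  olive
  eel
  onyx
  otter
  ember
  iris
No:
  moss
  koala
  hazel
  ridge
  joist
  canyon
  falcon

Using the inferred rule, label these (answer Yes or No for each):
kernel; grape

All 'Yes' examples share one property — starts with a vowel — and every 'No' example lacks it.
kernel: starts with 'k' — does not fit, so No.
grape: starts with 'g' — does not fit, so No.

No, No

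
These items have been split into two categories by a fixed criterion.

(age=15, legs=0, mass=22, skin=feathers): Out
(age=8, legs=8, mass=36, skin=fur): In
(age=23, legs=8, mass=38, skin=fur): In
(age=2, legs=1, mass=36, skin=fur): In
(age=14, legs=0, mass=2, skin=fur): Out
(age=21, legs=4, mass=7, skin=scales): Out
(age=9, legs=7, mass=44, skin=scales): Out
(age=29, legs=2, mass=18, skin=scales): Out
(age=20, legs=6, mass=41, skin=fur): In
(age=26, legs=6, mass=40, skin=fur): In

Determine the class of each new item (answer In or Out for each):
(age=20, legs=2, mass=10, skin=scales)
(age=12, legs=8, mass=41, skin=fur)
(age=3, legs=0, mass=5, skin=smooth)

The rule appears to be: skin is fur AND legs ≥ 1.
Out: (age=20, legs=2, mass=10, skin=scales), since skin is scales, legs = 2.
In: (age=12, legs=8, mass=41, skin=fur), since skin is fur, legs = 8.
Out: (age=3, legs=0, mass=5, skin=smooth), since skin is smooth, legs = 0.

Out, In, Out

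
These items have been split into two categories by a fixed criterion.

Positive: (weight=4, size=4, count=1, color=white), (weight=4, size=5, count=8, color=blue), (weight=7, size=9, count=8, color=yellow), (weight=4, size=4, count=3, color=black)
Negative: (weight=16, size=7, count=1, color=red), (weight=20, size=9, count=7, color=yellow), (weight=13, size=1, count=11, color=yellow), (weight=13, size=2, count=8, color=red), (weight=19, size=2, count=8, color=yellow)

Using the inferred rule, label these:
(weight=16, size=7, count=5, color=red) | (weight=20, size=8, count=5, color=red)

The distinguishing property — weight ≤ 7 — holds for all the 'Positive' cases and none of the 'Negative' cases.

Negative, Negative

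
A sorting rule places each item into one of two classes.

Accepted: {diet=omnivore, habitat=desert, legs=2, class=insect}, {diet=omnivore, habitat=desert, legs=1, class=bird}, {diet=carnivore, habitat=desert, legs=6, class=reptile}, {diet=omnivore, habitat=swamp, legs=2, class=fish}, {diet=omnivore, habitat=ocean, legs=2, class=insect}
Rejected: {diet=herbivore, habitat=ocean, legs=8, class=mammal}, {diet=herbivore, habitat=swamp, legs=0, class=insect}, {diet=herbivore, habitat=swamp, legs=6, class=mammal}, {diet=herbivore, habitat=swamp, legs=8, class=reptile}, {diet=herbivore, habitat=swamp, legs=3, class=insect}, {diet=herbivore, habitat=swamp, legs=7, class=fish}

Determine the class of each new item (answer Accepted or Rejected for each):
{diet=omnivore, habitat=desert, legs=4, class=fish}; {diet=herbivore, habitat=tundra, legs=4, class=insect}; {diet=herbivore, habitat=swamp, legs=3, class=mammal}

Accepted, Rejected, Rejected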